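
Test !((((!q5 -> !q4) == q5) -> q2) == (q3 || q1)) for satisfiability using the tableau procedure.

Initial set: {!((((!q5 -> !q4) == q5) -> q2) == (q3 || q1))}.
!((((!q5 -> !q4) == q5) -> q2) == (q3 || q1)): β-rule — branch into (((!q5 -> !q4) == q5) -> q2), !(q3 || q1)  //  !(((!q5 -> !q4) == q5) -> q2), (q3 || q1).
  branch 1 (add (((!q5 -> !q4) == q5) -> q2), !(q3 || q1)):
    !(q3 || q1): α-rule — add !q3, !q1.
    (((!q5 -> !q4) == q5) -> q2): β-rule — branch into !((!q5 -> !q4) == q5)  //  q2.
      branch 1.1 (add !((!q5 -> !q4) == q5)):
        !((!q5 -> !q4) == q5): β-rule — branch into (!q5 -> !q4), !q5  //  !(!q5 -> !q4), q5.
          branch 1.1.1 (add (!q5 -> !q4), !q5):
            (!q5 -> !q4): β-rule — branch into !!q5  //  !q4.
              branch 1.1.1.1 (add !!q5):
                × closes — contains both q5 and !q5.
              branch 1.1.1.2 (add !q4):
                ○ open, literals {q1=0, q3=0, q4=0, q5=0}.
          branch 1.1.2 (add !(!q5 -> !q4), q5):
            !(!q5 -> !q4): α-rule — add !q5, !!q4.
            × closes — contains both q5 and !q5.
      branch 1.2 (add q2):
        ○ open, literals {q1=0, q2=1, q3=0}.
  branch 2 (add !(((!q5 -> !q4) == q5) -> q2), (q3 || q1)):
    !(((!q5 -> !q4) == q5) -> q2): α-rule — add ((!q5 -> !q4) == q5), !q2.
    (q3 || q1): β-rule — branch into q3  //  q1.
      branch 2.1 (add q3):
        ((!q5 -> !q4) == q5): β-rule — branch into (!q5 -> !q4), q5  //  !(!q5 -> !q4), !q5.
          branch 2.1.1 (add (!q5 -> !q4), q5):
            (!q5 -> !q4): β-rule — branch into !!q5  //  !q4.
              branch 2.1.1.1 (add !!q5):
                ○ open, literals {q2=0, q3=1, q5=1}.
              branch 2.1.1.2 (add !q4):
                ○ open, literals {q2=0, q3=1, q4=0, q5=1}.
          branch 2.1.2 (add !(!q5 -> !q4), !q5):
            !(!q5 -> !q4): α-rule — add !q5, !!q4.
            ○ open, literals {q2=0, q3=1, q4=1, q5=0}.
      branch 2.2 (add q1):
        ((!q5 -> !q4) == q5): β-rule — branch into (!q5 -> !q4), q5  //  !(!q5 -> !q4), !q5.
          branch 2.2.1 (add (!q5 -> !q4), q5):
            (!q5 -> !q4): β-rule — branch into !!q5  //  !q4.
              branch 2.2.1.1 (add !!q5):
                ○ open, literals {q1=1, q2=0, q5=1}.
              branch 2.2.1.2 (add !q4):
                ○ open, literals {q1=1, q2=0, q4=0, q5=1}.
          branch 2.2.2 (add !(!q5 -> !q4), !q5):
            !(!q5 -> !q4): α-rule — add !q5, !!q4.
            ○ open, literals {q1=1, q2=0, q4=1, q5=0}.
2 branches closed, 8 open.
An open branch gives a satisfying assignment: q1=0, q3=0, q4=0, q5=0.

Satisfiable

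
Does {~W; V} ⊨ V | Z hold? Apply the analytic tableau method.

Initial set: {~W; V; ~(V | Z)}.
~(V | Z): α-rule — add ~V, ~Z.
× closes — contains both V and ~V.
All 1 branch closes.
Every branch closed, so the premises entail the conclusion.

Yes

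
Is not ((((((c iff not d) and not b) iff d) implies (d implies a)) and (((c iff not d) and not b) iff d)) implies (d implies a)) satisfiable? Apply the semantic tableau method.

Unsatisfiable

Initial set: {not ((((((c iff not d) and not b) iff d) implies (d implies a)) and (((c iff not d) and not b) iff d)) implies (d implies a))}.
not ((((((c iff not d) and not b) iff d) implies (d implies a)) and (((c iff not d) and not b) iff d)) implies (d implies a)): α-rule — add (((((c iff not d) and not b) iff d) implies (d implies a)) and (((c iff not d) and not b) iff d)), not (d implies a).
(((((c iff not d) and not b) iff d) implies (d implies a)) and (((c iff not d) and not b) iff d)): α-rule — add ((((c iff not d) and not b) iff d) implies (d implies a)), (((c iff not d) and not b) iff d).
not (d implies a): α-rule — add d, not a.
((((c iff not d) and not b) iff d) implies (d implies a)): β-rule — branch into not (((c iff not d) and not b) iff d)  //  (d implies a).
  branch 1 (add not (((c iff not d) and not b) iff d)):
    (((c iff not d) and not b) iff d): β-rule — branch into ((c iff not d) and not b), d  //  not ((c iff not d) and not b), not d.
      branch 1.1 (add ((c iff not d) and not b), d):
        ((c iff not d) and not b): α-rule — add (c iff not d), not b.
        not (((c iff not d) and not b) iff d): β-rule — branch into ((c iff not d) and not b), not d  //  not ((c iff not d) and not b), d.
          branch 1.1.1 (add ((c iff not d) and not b), not d):
            × closes — contains both d and not d.
          branch 1.1.2 (add not ((c iff not d) and not b), d):
            (c iff not d): β-rule — branch into c, not d  //  not c, not not d.
              branch 1.1.2.1 (add c, not d):
                × closes — contains both d and not d.
              branch 1.1.2.2 (add not c, not not d):
                not ((c iff not d) and not b): β-rule — branch into not (c iff not d)  //  not not b.
                  branch 1.1.2.2.1 (add not (c iff not d)):
                    not (c iff not d): β-rule — branch into c, not not d  //  not c, not d.
                      branch 1.1.2.2.1.1 (add c, not not d):
                        × closes — contains both c and not c.
                      branch 1.1.2.2.1.2 (add not c, not d):
                        × closes — contains both d and not d.
                  branch 1.1.2.2.2 (add not not b):
                    × closes — contains both b and not b.
      branch 1.2 (add not ((c iff not d) and not b), not d):
        × closes — contains both d and not d.
  branch 2 (add (d implies a)):
    (((c iff not d) and not b) iff d): β-rule — branch into ((c iff not d) and not b), d  //  not ((c iff not d) and not b), not d.
      branch 2.1 (add ((c iff not d) and not b), d):
        ((c iff not d) and not b): α-rule — add (c iff not d), not b.
        (d implies a): β-rule — branch into not d  //  a.
          branch 2.1.1 (add not d):
            × closes — contains both d and not d.
          branch 2.1.2 (add a):
            × closes — contains both a and not a.
      branch 2.2 (add not ((c iff not d) and not b), not d):
        × closes — contains both d and not d.
All 9 branches close.
Every branch closed; the formula is unsatisfiable.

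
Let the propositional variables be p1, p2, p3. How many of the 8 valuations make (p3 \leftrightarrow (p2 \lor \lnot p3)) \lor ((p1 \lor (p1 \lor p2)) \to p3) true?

5

Initial set: {((p3 \leftrightarrow (p2 \lor \lnot p3)) \lor ((p1 \lor (p1 \lor p2)) \to p3))}.
((p3 \leftrightarrow (p2 \lor \lnot p3)) \lor ((p1 \lor (p1 \lor p2)) \to p3)): β-rule — branch into (p3 \leftrightarrow (p2 \lor \lnot p3))  //  ((p1 \lor (p1 \lor p2)) \to p3).
  branch 1 (add (p3 \leftrightarrow (p2 \lor \lnot p3))):
    (p3 \leftrightarrow (p2 \lor \lnot p3)): β-rule — branch into p3, (p2 \lor \lnot p3)  //  \lnot p3, \lnot (p2 \lor \lnot p3).
      branch 1.1 (add p3, (p2 \lor \lnot p3)):
        (p2 \lor \lnot p3): β-rule — branch into p2  //  \lnot p3.
          branch 1.1.1 (add p2):
            ○ open, literals {p2=true, p3=true}.
          branch 1.1.2 (add \lnot p3):
            × closes — contains both p3 and \lnot p3.
      branch 1.2 (add \lnot p3, \lnot (p2 \lor \lnot p3)):
        \lnot (p2 \lor \lnot p3): α-rule — add \lnot p2, \lnot \lnot p3.
        × closes — contains both p3 and \lnot p3.
  branch 2 (add ((p1 \lor (p1 \lor p2)) \to p3)):
    ((p1 \lor (p1 \lor p2)) \to p3): β-rule — branch into \lnot (p1 \lor (p1 \lor p2))  //  p3.
      branch 2.1 (add \lnot (p1 \lor (p1 \lor p2))):
        \lnot (p1 \lor (p1 \lor p2)): α-rule — add \lnot p1, \lnot (p1 \lor p2).
        \lnot (p1 \lor p2): α-rule — add \lnot p1, \lnot p2.
        ○ open, literals {p1=false, p2=false}.
      branch 2.2 (add p3):
        ○ open, literals {p3=true}.
2 branches closed, 3 open.
Each open branch fixes some atoms; the unmentioned ones are free. Counting distinct full assignments: branch {p2=true, p3=true} (p1) contributes 2 new; branch {p1=false, p2=false} (p3) contributes 2 new; branch {p3=true} (p1, p2) contributes 1 new. Total: 5.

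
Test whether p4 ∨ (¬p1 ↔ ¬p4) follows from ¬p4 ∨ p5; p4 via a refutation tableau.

Yes

Initial set: {(¬p4 ∨ p5); p4; ¬(p4 ∨ (¬p1 ↔ ¬p4))}.
¬(p4 ∨ (¬p1 ↔ ¬p4)): α-rule — add ¬p4, ¬(¬p1 ↔ ¬p4).
× closes — contains both p4 and ¬p4.
All 1 branch closes.
Every branch closed, so the premises entail the conclusion.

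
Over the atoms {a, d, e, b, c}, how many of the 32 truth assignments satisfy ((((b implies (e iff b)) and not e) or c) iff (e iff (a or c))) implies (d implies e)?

30

Initial set: {(((((b implies (e iff b)) and not e) or c) iff (e iff (a or c))) implies (d implies e))}.
(((((b implies (e iff b)) and not e) or c) iff (e iff (a or c))) implies (d implies e)): β-rule — branch into not ((((b implies (e iff b)) and not e) or c) iff (e iff (a or c)))  //  (d implies e).
  branch 1 (add not ((((b implies (e iff b)) and not e) or c) iff (e iff (a or c)))):
    not ((((b implies (e iff b)) and not e) or c) iff (e iff (a or c))): β-rule — branch into (((b implies (e iff b)) and not e) or c), not (e iff (a or c))  //  not (((b implies (e iff b)) and not e) or c), (e iff (a or c)).
      branch 1.1 (add (((b implies (e iff b)) and not e) or c), not (e iff (a or c))):
        (((b implies (e iff b)) and not e) or c): β-rule — branch into ((b implies (e iff b)) and not e)  //  c.
          branch 1.1.1 (add ((b implies (e iff b)) and not e)):
            ((b implies (e iff b)) and not e): α-rule — add (b implies (e iff b)), not e.
            not (e iff (a or c)): β-rule — branch into e, not (a or c)  //  not e, (a or c).
              branch 1.1.1.1 (add e, not (a or c)):
                × closes — contains both e and not e.
              branch 1.1.1.2 (add not e, (a or c)):
                (b implies (e iff b)): β-rule — branch into not b  //  (e iff b).
                  branch 1.1.1.2.1 (add not b):
                    (a or c): β-rule — branch into a  //  c.
                      branch 1.1.1.2.1.1 (add a):
                        ○ open, literals {a=true, b=false, e=false}.
                      branch 1.1.1.2.1.2 (add c):
                        ○ open, literals {b=false, c=true, e=false}.
                  branch 1.1.1.2.2 (add (e iff b)):
                    (a or c): β-rule — branch into a  //  c.
                      branch 1.1.1.2.2.1 (add a):
                        (e iff b): β-rule — branch into e, b  //  not e, not b.
                          branch 1.1.1.2.2.1.1 (add e, b):
                            × closes — contains both e and not e.
                          branch 1.1.1.2.2.1.2 (add not e, not b):
                            ○ open, literals {a=true, b=false, e=false}.
                      branch 1.1.1.2.2.2 (add c):
                        (e iff b): β-rule — branch into e, b  //  not e, not b.
                          branch 1.1.1.2.2.2.1 (add e, b):
                            × closes — contains both e and not e.
                          branch 1.1.1.2.2.2.2 (add not e, not b):
                            ○ open, literals {b=false, c=true, e=false}.
          branch 1.1.2 (add c):
            not (e iff (a or c)): β-rule — branch into e, not (a or c)  //  not e, (a or c).
              branch 1.1.2.1 (add e, not (a or c)):
                not (a or c): α-rule — add not a, not c.
                × closes — contains both c and not c.
              branch 1.1.2.2 (add not e, (a or c)):
                (a or c): β-rule — branch into a  //  c.
                  branch 1.1.2.2.1 (add a):
                    ○ open, literals {a=true, c=true, e=false}.
                  branch 1.1.2.2.2 (add c):
                    ○ open, literals {c=true, e=false}.
      branch 1.2 (add not (((b implies (e iff b)) and not e) or c), (e iff (a or c))):
        not (((b implies (e iff b)) and not e) or c): α-rule — add not ((b implies (e iff b)) and not e), not c.
        (e iff (a or c)): β-rule — branch into e, (a or c)  //  not e, not (a or c).
          branch 1.2.1 (add e, (a or c)):
            not ((b implies (e iff b)) and not e): β-rule — branch into not (b implies (e iff b))  //  not not e.
              branch 1.2.1.1 (add not (b implies (e iff b))):
                not (b implies (e iff b)): α-rule — add b, not (e iff b).
                (a or c): β-rule — branch into a  //  c.
                  branch 1.2.1.1.1 (add a):
                    not (e iff b): β-rule — branch into e, not b  //  not e, b.
                      branch 1.2.1.1.1.1 (add e, not b):
                        × closes — contains both b and not b.
                      branch 1.2.1.1.1.2 (add not e, b):
                        × closes — contains both e and not e.
                  branch 1.2.1.1.2 (add c):
                    × closes — contains both c and not c.
              branch 1.2.1.2 (add not not e):
                (a or c): β-rule — branch into a  //  c.
                  branch 1.2.1.2.1 (add a):
                    ○ open, literals {a=true, c=false, e=true}.
                  branch 1.2.1.2.2 (add c):
                    × closes — contains both c and not c.
          branch 1.2.2 (add not e, not (a or c)):
            not (a or c): α-rule — add not a, not c.
            not ((b implies (e iff b)) and not e): β-rule — branch into not (b implies (e iff b))  //  not not e.
              branch 1.2.2.1 (add not (b implies (e iff b))):
                not (b implies (e iff b)): α-rule — add b, not (e iff b).
                not (e iff b): β-rule — branch into e, not b  //  not e, b.
                  branch 1.2.2.1.1 (add e, not b):
                    × closes — contains both e and not e.
                  branch 1.2.2.1.2 (add not e, b):
                    ○ open, literals {a=false, b=true, c=false, e=false}.
              branch 1.2.2.2 (add not not e):
                × closes — contains both e and not e.
  branch 2 (add (d implies e)):
    (d implies e): β-rule — branch into not d  //  e.
      branch 2.1 (add not d):
        ○ open, literals {d=false}.
      branch 2.2 (add e):
        ○ open, literals {e=true}.
10 branches closed, 10 open.
Each open branch fixes some atoms; the unmentioned ones are free. Counting distinct full assignments: branch {a=true, b=false, e=false} (d, c) contributes 4 new; branch {b=false, c=true, e=false} (a, d) contributes 2 new; branch {a=true, b=false, e=false} (d, c) contributes 0 new; branch {b=false, c=true, e=false} (a, d) contributes 0 new; branch {a=true, c=true, e=false} (d, b) contributes 2 new; branch {c=true, e=false} (a, d, b) contributes 2 new; branch {a=true, c=false, e=true} (d, b) contributes 4 new; branch {a=false, b=true, c=false, e=false} (d) contributes 2 new; branch {d=false} (a, e, b, c) contributes 8 new; branch {e=true} (a, d, b, c) contributes 6 new. Total: 30.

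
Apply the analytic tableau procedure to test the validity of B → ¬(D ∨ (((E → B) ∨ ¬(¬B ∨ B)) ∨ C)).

Not valid

Assume the negation and expand:
Initial set: {¬(B → ¬(D ∨ (((E → B) ∨ ¬(¬B ∨ B)) ∨ C)))}.
¬(B → ¬(D ∨ (((E → B) ∨ ¬(¬B ∨ B)) ∨ C))): α-rule — add B, ¬¬(D ∨ (((E → B) ∨ ¬(¬B ∨ B)) ∨ C)).
¬¬(D ∨ (((E → B) ∨ ¬(¬B ∨ B)) ∨ C)): β-rule — branch into D  //  (((E → B) ∨ ¬(¬B ∨ B)) ∨ C).
  branch 1 (add D):
    ○ open, literals {B=T, D=T}.
  branch 2 (add (((E → B) ∨ ¬(¬B ∨ B)) ∨ C)):
    (((E → B) ∨ ¬(¬B ∨ B)) ∨ C): β-rule — branch into ((E → B) ∨ ¬(¬B ∨ B))  //  C.
      branch 2.1 (add ((E → B) ∨ ¬(¬B ∨ B))):
        ((E → B) ∨ ¬(¬B ∨ B)): β-rule — branch into (E → B)  //  ¬(¬B ∨ B).
          branch 2.1.1 (add (E → B)):
            (E → B): β-rule — branch into ¬E  //  B.
              branch 2.1.1.1 (add ¬E):
                ○ open, literals {B=T, E=F}.
              branch 2.1.1.2 (add B):
                ○ open, literals {B=T}.
          branch 2.1.2 (add ¬(¬B ∨ B)):
            ¬(¬B ∨ B): α-rule — add ¬¬B, ¬B.
            × closes — contains both B and ¬B.
      branch 2.2 (add C):
        ○ open, literals {B=T, C=T}.
1 branch closed, 4 open.
An open branch gives a countermodel: B=T, D=T (unmentioned atoms arbitrary); under it the original formula is false.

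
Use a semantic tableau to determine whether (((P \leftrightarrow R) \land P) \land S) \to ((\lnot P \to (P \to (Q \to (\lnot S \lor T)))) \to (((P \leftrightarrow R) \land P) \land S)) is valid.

Valid

Assume the negation and expand:
Initial set: {\lnot ((((P \leftrightarrow R) \land P) \land S) \to ((\lnot P \to (P \to (Q \to (\lnot S \lor T)))) \to (((P \leftrightarrow R) \land P) \land S)))}.
\lnot ((((P \leftrightarrow R) \land P) \land S) \to ((\lnot P \to (P \to (Q \to (\lnot S \lor T)))) \to (((P \leftrightarrow R) \land P) \land S))): α-rule — add (((P \leftrightarrow R) \land P) \land S), \lnot ((\lnot P \to (P \to (Q \to (\lnot S \lor T)))) \to (((P \leftrightarrow R) \land P) \land S)).
(((P \leftrightarrow R) \land P) \land S): α-rule — add ((P \leftrightarrow R) \land P), S.
\lnot ((\lnot P \to (P \to (Q \to (\lnot S \lor T)))) \to (((P \leftrightarrow R) \land P) \land S)): α-rule — add (\lnot P \to (P \to (Q \to (\lnot S \lor T)))), \lnot (((P \leftrightarrow R) \land P) \land S).
((P \leftrightarrow R) \land P): α-rule — add (P \leftrightarrow R), P.
(\lnot P \to (P \to (Q \to (\lnot S \lor T)))): β-rule — branch into \lnot \lnot P  //  (P \to (Q \to (\lnot S \lor T))).
  branch 1 (add \lnot \lnot P):
    \lnot (((P \leftrightarrow R) \land P) \land S): β-rule — branch into \lnot ((P \leftrightarrow R) \land P)  //  \lnot S.
      branch 1.1 (add \lnot ((P \leftrightarrow R) \land P)):
        (P \leftrightarrow R): β-rule — branch into P, R  //  \lnot P, \lnot R.
          branch 1.1.1 (add P, R):
            \lnot ((P \leftrightarrow R) \land P): β-rule — branch into \lnot (P \leftrightarrow R)  //  \lnot P.
              branch 1.1.1.1 (add \lnot (P \leftrightarrow R)):
                \lnot (P \leftrightarrow R): β-rule — branch into P, \lnot R  //  \lnot P, R.
                  branch 1.1.1.1.1 (add P, \lnot R):
                    × closes — contains both R and \lnot R.
                  branch 1.1.1.1.2 (add \lnot P, R):
                    × closes — contains both P and \lnot P.
              branch 1.1.1.2 (add \lnot P):
                × closes — contains both P and \lnot P.
          branch 1.1.2 (add \lnot P, \lnot R):
            × closes — contains both P and \lnot P.
      branch 1.2 (add \lnot S):
        × closes — contains both S and \lnot S.
  branch 2 (add (P \to (Q \to (\lnot S \lor T)))):
    \lnot (((P \leftrightarrow R) \land P) \land S): β-rule — branch into \lnot ((P \leftrightarrow R) \land P)  //  \lnot S.
      branch 2.1 (add \lnot ((P \leftrightarrow R) \land P)):
        (P \leftrightarrow R): β-rule — branch into P, R  //  \lnot P, \lnot R.
          branch 2.1.1 (add P, R):
            (P \to (Q \to (\lnot S \lor T))): β-rule — branch into \lnot P  //  (Q \to (\lnot S \lor T)).
              branch 2.1.1.1 (add \lnot P):
                × closes — contains both P and \lnot P.
              branch 2.1.1.2 (add (Q \to (\lnot S \lor T))):
                \lnot ((P \leftrightarrow R) \land P): β-rule — branch into \lnot (P \leftrightarrow R)  //  \lnot P.
                  branch 2.1.1.2.1 (add \lnot (P \leftrightarrow R)):
                    (Q \to (\lnot S \lor T)): β-rule — branch into \lnot Q  //  (\lnot S \lor T).
                      branch 2.1.1.2.1.1 (add \lnot Q):
                        \lnot (P \leftrightarrow R): β-rule — branch into P, \lnot R  //  \lnot P, R.
                          branch 2.1.1.2.1.1.1 (add P, \lnot R):
                            × closes — contains both R and \lnot R.
                          branch 2.1.1.2.1.1.2 (add \lnot P, R):
                            × closes — contains both P and \lnot P.
                      branch 2.1.1.2.1.2 (add (\lnot S \lor T)):
                        \lnot (P \leftrightarrow R): β-rule — branch into P, \lnot R  //  \lnot P, R.
                          branch 2.1.1.2.1.2.1 (add P, \lnot R):
                            × closes — contains both R and \lnot R.
                          branch 2.1.1.2.1.2.2 (add \lnot P, R):
                            × closes — contains both P and \lnot P.
                  branch 2.1.1.2.2 (add \lnot P):
                    × closes — contains both P and \lnot P.
          branch 2.1.2 (add \lnot P, \lnot R):
            × closes — contains both P and \lnot P.
      branch 2.2 (add \lnot S):
        × closes — contains both S and \lnot S.
All 13 branches close.
Every branch closed, so the negation is unsatisfiable and the formula is valid.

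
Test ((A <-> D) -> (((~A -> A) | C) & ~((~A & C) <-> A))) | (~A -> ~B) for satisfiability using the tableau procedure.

Satisfiable

Initial set: {(((A <-> D) -> (((~A -> A) | C) & ~((~A & C) <-> A))) | (~A -> ~B))}.
(((A <-> D) -> (((~A -> A) | C) & ~((~A & C) <-> A))) | (~A -> ~B)): β-rule — branch into ((A <-> D) -> (((~A -> A) | C) & ~((~A & C) <-> A)))  //  (~A -> ~B).
  branch 1 (add ((A <-> D) -> (((~A -> A) | C) & ~((~A & C) <-> A)))):
    ((A <-> D) -> (((~A -> A) | C) & ~((~A & C) <-> A))): β-rule — branch into ~(A <-> D)  //  (((~A -> A) | C) & ~((~A & C) <-> A)).
      branch 1.1 (add ~(A <-> D)):
        ~(A <-> D): β-rule — branch into A, ~D  //  ~A, D.
          branch 1.1.1 (add A, ~D):
            ○ open, literals {A=T, D=F}.
          branch 1.1.2 (add ~A, D):
            ○ open, literals {A=F, D=T}.
      branch 1.2 (add (((~A -> A) | C) & ~((~A & C) <-> A))):
        (((~A -> A) | C) & ~((~A & C) <-> A)): α-rule — add ((~A -> A) | C), ~((~A & C) <-> A).
        ((~A -> A) | C): β-rule — branch into (~A -> A)  //  C.
          branch 1.2.1 (add (~A -> A)):
            ~((~A & C) <-> A): β-rule — branch into (~A & C), ~A  //  ~(~A & C), A.
              branch 1.2.1.1 (add (~A & C), ~A):
                (~A & C): α-rule — add ~A, C.
                (~A -> A): β-rule — branch into ~~A  //  A.
                  branch 1.2.1.1.1 (add ~~A):
                    × closes — contains both A and ~A.
                  branch 1.2.1.1.2 (add A):
                    × closes — contains both A and ~A.
              branch 1.2.1.2 (add ~(~A & C), A):
                (~A -> A): β-rule — branch into ~~A  //  A.
                  branch 1.2.1.2.1 (add ~~A):
                    ~(~A & C): β-rule — branch into ~~A  //  ~C.
                      branch 1.2.1.2.1.1 (add ~~A):
                        ○ open, literals {A=T}.
                      branch 1.2.1.2.1.2 (add ~C):
                        ○ open, literals {A=T, C=F}.
                  branch 1.2.1.2.2 (add A):
                    ~(~A & C): β-rule — branch into ~~A  //  ~C.
                      branch 1.2.1.2.2.1 (add ~~A):
                        ○ open, literals {A=T}.
                      branch 1.2.1.2.2.2 (add ~C):
                        ○ open, literals {A=T, C=F}.
          branch 1.2.2 (add C):
            ~((~A & C) <-> A): β-rule — branch into (~A & C), ~A  //  ~(~A & C), A.
              branch 1.2.2.1 (add (~A & C), ~A):
                (~A & C): α-rule — add ~A, C.
                ○ open, literals {A=F, C=T}.
              branch 1.2.2.2 (add ~(~A & C), A):
                ~(~A & C): β-rule — branch into ~~A  //  ~C.
                  branch 1.2.2.2.1 (add ~~A):
                    ○ open, literals {A=T, C=T}.
                  branch 1.2.2.2.2 (add ~C):
                    × closes — contains both C and ~C.
  branch 2 (add (~A -> ~B)):
    (~A -> ~B): β-rule — branch into ~~A  //  ~B.
      branch 2.1 (add ~~A):
        ○ open, literals {A=T}.
      branch 2.2 (add ~B):
        ○ open, literals {B=F}.
3 branches closed, 10 open.
An open branch gives a satisfying assignment: A=T, D=F.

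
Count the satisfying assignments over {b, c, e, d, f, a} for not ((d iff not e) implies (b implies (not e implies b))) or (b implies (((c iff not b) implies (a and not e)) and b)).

52

Initial set: {T (not ((d iff not e) implies (b implies (not e implies b))) or (b implies (((c iff not b) implies (a and not e)) and b)))}.
T (not ((d iff not e) implies (b implies (not e implies b))) or (b implies (((c iff not b) implies (a and not e)) and b))): β-rule — branch into T not ((d iff not e) implies (b implies (not e implies b)))  //  T (b implies (((c iff not b) implies (a and not e)) and b)).
  branch 1 (add T not ((d iff not e) implies (b implies (not e implies b)))):
    T not ((d iff not e) implies (b implies (not e implies b))): α-rule — add T (d iff not e), F (b implies (not e implies b)).
    F (b implies (not e implies b)): α-rule — add T b, F (not e implies b).
    F (not e implies b): α-rule — add T not e, F b.
    × closes — contains both b and not b.
  branch 2 (add T (b implies (((c iff not b) implies (a and not e)) and b))):
    T (b implies (((c iff not b) implies (a and not e)) and b)): β-rule — branch into F b  //  T (((c iff not b) implies (a and not e)) and b).
      branch 2.1 (add F b):
        ○ open, literals {b=false}.
      branch 2.2 (add T (((c iff not b) implies (a and not e)) and b)):
        T (((c iff not b) implies (a and not e)) and b): α-rule — add T ((c iff not b) implies (a and not e)), T b.
        T ((c iff not b) implies (a and not e)): β-rule — branch into F (c iff not b)  //  T (a and not e).
          branch 2.2.1 (add F (c iff not b)):
            F (c iff not b): β-rule — branch into T c, F not b  //  F c, T not b.
              branch 2.2.1.1 (add T c, F not b):
                ○ open, literals {b=true, c=true}.
              branch 2.2.1.2 (add F c, T not b):
                × closes — contains both b and not b.
          branch 2.2.2 (add T (a and not e)):
            T (a and not e): α-rule — add T a, T not e.
            ○ open, literals {a=true, b=true, e=false}.
2 branches closed, 3 open.
Each open branch fixes some atoms; the unmentioned ones are free. Counting distinct full assignments: branch {b=false} (c, e, d, f, a) contributes 32 new; branch {b=true, c=true} (e, d, f, a) contributes 16 new; branch {a=true, b=true, e=false} (c, d, f) contributes 4 new. Total: 52.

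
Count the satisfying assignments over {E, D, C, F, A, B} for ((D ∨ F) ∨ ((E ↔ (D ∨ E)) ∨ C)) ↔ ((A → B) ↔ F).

32

Initial set: {(((D ∨ F) ∨ ((E ↔ (D ∨ E)) ∨ C)) ↔ ((A → B) ↔ F))}.
(((D ∨ F) ∨ ((E ↔ (D ∨ E)) ∨ C)) ↔ ((A → B) ↔ F)): β-rule — branch into ((D ∨ F) ∨ ((E ↔ (D ∨ E)) ∨ C)), ((A → B) ↔ F)  //  ¬((D ∨ F) ∨ ((E ↔ (D ∨ E)) ∨ C)), ¬((A → B) ↔ F).
  branch 1 (add ((D ∨ F) ∨ ((E ↔ (D ∨ E)) ∨ C)), ((A → B) ↔ F)):
    ((D ∨ F) ∨ ((E ↔ (D ∨ E)) ∨ C)): β-rule — branch into (D ∨ F)  //  ((E ↔ (D ∨ E)) ∨ C).
      branch 1.1 (add (D ∨ F)):
        ((A → B) ↔ F): β-rule — branch into (A → B), F  //  ¬(A → B), ¬F.
          branch 1.1.1 (add (A → B), F):
            (D ∨ F): β-rule — branch into D  //  F.
              branch 1.1.1.1 (add D):
                (A → B): β-rule — branch into ¬A  //  B.
                  branch 1.1.1.1.1 (add ¬A):
                    ○ open, literals {A=false, D=true, F=true}.
                  branch 1.1.1.1.2 (add B):
                    ○ open, literals {B=true, D=true, F=true}.
              branch 1.1.1.2 (add F):
                (A → B): β-rule — branch into ¬A  //  B.
                  branch 1.1.1.2.1 (add ¬A):
                    ○ open, literals {A=false, F=true}.
                  branch 1.1.1.2.2 (add B):
                    ○ open, literals {B=true, F=true}.
          branch 1.1.2 (add ¬(A → B), ¬F):
            ¬(A → B): α-rule — add A, ¬B.
            (D ∨ F): β-rule — branch into D  //  F.
              branch 1.1.2.1 (add D):
                ○ open, literals {A=true, B=false, D=true, F=false}.
              branch 1.1.2.2 (add F):
                × closes — contains both F and ¬F.
      branch 1.2 (add ((E ↔ (D ∨ E)) ∨ C)):
        ((A → B) ↔ F): β-rule — branch into (A → B), F  //  ¬(A → B), ¬F.
          branch 1.2.1 (add (A → B), F):
            ((E ↔ (D ∨ E)) ∨ C): β-rule — branch into (E ↔ (D ∨ E))  //  C.
              branch 1.2.1.1 (add (E ↔ (D ∨ E))):
                (A → B): β-rule — branch into ¬A  //  B.
                  branch 1.2.1.1.1 (add ¬A):
                    (E ↔ (D ∨ E)): β-rule — branch into E, (D ∨ E)  //  ¬E, ¬(D ∨ E).
                      branch 1.2.1.1.1.1 (add E, (D ∨ E)):
                        (D ∨ E): β-rule — branch into D  //  E.
                          branch 1.2.1.1.1.1.1 (add D):
                            ○ open, literals {A=false, D=true, E=true, F=true}.
                          branch 1.2.1.1.1.1.2 (add E):
                            ○ open, literals {A=false, E=true, F=true}.
                      branch 1.2.1.1.1.2 (add ¬E, ¬(D ∨ E)):
                        ¬(D ∨ E): α-rule — add ¬D, ¬E.
                        ○ open, literals {A=false, D=false, E=false, F=true}.
                  branch 1.2.1.1.2 (add B):
                    (E ↔ (D ∨ E)): β-rule — branch into E, (D ∨ E)  //  ¬E, ¬(D ∨ E).
                      branch 1.2.1.1.2.1 (add E, (D ∨ E)):
                        (D ∨ E): β-rule — branch into D  //  E.
                          branch 1.2.1.1.2.1.1 (add D):
                            ○ open, literals {B=true, D=true, E=true, F=true}.
                          branch 1.2.1.1.2.1.2 (add E):
                            ○ open, literals {B=true, E=true, F=true}.
                      branch 1.2.1.1.2.2 (add ¬E, ¬(D ∨ E)):
                        ¬(D ∨ E): α-rule — add ¬D, ¬E.
                        ○ open, literals {B=true, D=false, E=false, F=true}.
              branch 1.2.1.2 (add C):
                (A → B): β-rule — branch into ¬A  //  B.
                  branch 1.2.1.2.1 (add ¬A):
                    ○ open, literals {A=false, C=true, F=true}.
                  branch 1.2.1.2.2 (add B):
                    ○ open, literals {B=true, C=true, F=true}.
          branch 1.2.2 (add ¬(A → B), ¬F):
            ¬(A → B): α-rule — add A, ¬B.
            ((E ↔ (D ∨ E)) ∨ C): β-rule — branch into (E ↔ (D ∨ E))  //  C.
              branch 1.2.2.1 (add (E ↔ (D ∨ E))):
                (E ↔ (D ∨ E)): β-rule — branch into E, (D ∨ E)  //  ¬E, ¬(D ∨ E).
                  branch 1.2.2.1.1 (add E, (D ∨ E)):
                    (D ∨ E): β-rule — branch into D  //  E.
                      branch 1.2.2.1.1.1 (add D):
                        ○ open, literals {A=true, B=false, D=true, E=true, F=false}.
                      branch 1.2.2.1.1.2 (add E):
                        ○ open, literals {A=true, B=false, E=true, F=false}.
                  branch 1.2.2.1.2 (add ¬E, ¬(D ∨ E)):
                    ¬(D ∨ E): α-rule — add ¬D, ¬E.
                    ○ open, literals {A=true, B=false, D=false, E=false, F=false}.
              branch 1.2.2.2 (add C):
                ○ open, literals {A=true, B=false, C=true, F=false}.
  branch 2 (add ¬((D ∨ F) ∨ ((E ↔ (D ∨ E)) ∨ C)), ¬((A → B) ↔ F)):
    ¬((D ∨ F) ∨ ((E ↔ (D ∨ E)) ∨ C)): α-rule — add ¬(D ∨ F), ¬((E ↔ (D ∨ E)) ∨ C).
    ¬(D ∨ F): α-rule — add ¬D, ¬F.
    ¬((E ↔ (D ∨ E)) ∨ C): α-rule — add ¬(E ↔ (D ∨ E)), ¬C.
    ¬((A → B) ↔ F): β-rule — branch into (A → B), ¬F  //  ¬(A → B), F.
      branch 2.1 (add (A → B), ¬F):
        ¬(E ↔ (D ∨ E)): β-rule — branch into E, ¬(D ∨ E)  //  ¬E, (D ∨ E).
          branch 2.1.1 (add E, ¬(D ∨ E)):
            ¬(D ∨ E): α-rule — add ¬D, ¬E.
            × closes — contains both E and ¬E.
          branch 2.1.2 (add ¬E, (D ∨ E)):
            (A → B): β-rule — branch into ¬A  //  B.
              branch 2.1.2.1 (add ¬A):
                (D ∨ E): β-rule — branch into D  //  E.
                  branch 2.1.2.1.1 (add D):
                    × closes — contains both D and ¬D.
                  branch 2.1.2.1.2 (add E):
                    × closes — contains both E and ¬E.
              branch 2.1.2.2 (add B):
                (D ∨ E): β-rule — branch into D  //  E.
                  branch 2.1.2.2.1 (add D):
                    × closes — contains both D and ¬D.
                  branch 2.1.2.2.2 (add E):
                    × closes — contains both E and ¬E.
      branch 2.2 (add ¬(A → B), F):
        × closes — contains both F and ¬F.
7 branches closed, 17 open.
Each open branch fixes some atoms; the unmentioned ones are free. Counting distinct full assignments: branch {A=false, D=true, F=true} (E, C, B) contributes 8 new; branch {B=true, D=true, F=true} (E, C, A) contributes 4 new; branch {A=false, F=true} (E, D, C, B) contributes 8 new; branch {B=true, F=true} (E, D, C, A) contributes 4 new; branch {A=true, B=false, D=true, F=false} (E, C) contributes 4 new; branch {A=false, D=true, E=true, F=true} (C, B) contributes 0 new; branch {A=false, E=true, F=true} (D, C, B) contributes 0 new; branch {A=false, D=false, E=false, F=true} (C, B) contributes 0 new; branch {B=true, D=true, E=true, F=true} (C, A) contributes 0 new; branch {B=true, E=true, F=true} (D, C, A) contributes 0 new; branch {B=true, D=false, E=false, F=true} (C, A) contributes 0 new; branch {A=false, C=true, F=true} (E, D, B) contributes 0 new; branch {B=true, C=true, F=true} (E, D, A) contributes 0 new; branch {A=true, B=false, D=true, E=true, F=false} (C) contributes 0 new; branch {A=true, B=false, E=true, F=false} (D, C) contributes 2 new; branch {A=true, B=false, D=false, E=false, F=false} (C) contributes 2 new; branch {A=true, B=false, C=true, F=false} (E, D) contributes 0 new. Total: 32.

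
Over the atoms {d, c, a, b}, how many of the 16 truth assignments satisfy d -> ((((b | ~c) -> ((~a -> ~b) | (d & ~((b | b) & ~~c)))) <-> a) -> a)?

Initial set: {T (d -> ((((b | ~c) -> ((~a -> ~b) | (d & ~((b | b) & ~~c)))) <-> a) -> a))}.
T (d -> ((((b | ~c) -> ((~a -> ~b) | (d & ~((b | b) & ~~c)))) <-> a) -> a)): β-rule — branch into F d  //  T ((((b | ~c) -> ((~a -> ~b) | (d & ~((b | b) & ~~c)))) <-> a) -> a).
  branch 1 (add F d):
    ○ open, literals {d=F}.
  branch 2 (add T ((((b | ~c) -> ((~a -> ~b) | (d & ~((b | b) & ~~c)))) <-> a) -> a)):
    T ((((b | ~c) -> ((~a -> ~b) | (d & ~((b | b) & ~~c)))) <-> a) -> a): β-rule — branch into F (((b | ~c) -> ((~a -> ~b) | (d & ~((b | b) & ~~c)))) <-> a)  //  T a.
      branch 2.1 (add F (((b | ~c) -> ((~a -> ~b) | (d & ~((b | b) & ~~c)))) <-> a)):
        F (((b | ~c) -> ((~a -> ~b) | (d & ~((b | b) & ~~c)))) <-> a): β-rule — branch into T ((b | ~c) -> ((~a -> ~b) | (d & ~((b | b) & ~~c)))), F a  //  F ((b | ~c) -> ((~a -> ~b) | (d & ~((b | b) & ~~c)))), T a.
          branch 2.1.1 (add T ((b | ~c) -> ((~a -> ~b) | (d & ~((b | b) & ~~c)))), F a):
            T ((b | ~c) -> ((~a -> ~b) | (d & ~((b | b) & ~~c)))): β-rule — branch into F (b | ~c)  //  T ((~a -> ~b) | (d & ~((b | b) & ~~c))).
              branch 2.1.1.1 (add F (b | ~c)):
                F (b | ~c): α-rule — add F b, F ~c.
                ○ open, literals {a=F, b=F, c=T}.
              branch 2.1.1.2 (add T ((~a -> ~b) | (d & ~((b | b) & ~~c)))):
                T ((~a -> ~b) | (d & ~((b | b) & ~~c))): β-rule — branch into T (~a -> ~b)  //  T (d & ~((b | b) & ~~c)).
                  branch 2.1.1.2.1 (add T (~a -> ~b)):
                    T (~a -> ~b): β-rule — branch into F ~a  //  T ~b.
                      branch 2.1.1.2.1.1 (add F ~a):
                        × closes — contains both a and ~a.
                      branch 2.1.1.2.1.2 (add T ~b):
                        ○ open, literals {a=F, b=F}.
                  branch 2.1.1.2.2 (add T (d & ~((b | b) & ~~c))):
                    T (d & ~((b | b) & ~~c)): α-rule — add T d, T ~((b | b) & ~~c).
                    T ~((b | b) & ~~c): β-rule — branch into F (b | b)  //  F ~~c.
                      branch 2.1.1.2.2.1 (add F (b | b)):
                        F (b | b): α-rule — add F b, F b.
                        ○ open, literals {a=F, b=F, d=T}.
                      branch 2.1.1.2.2.2 (add F ~~c):
                        F ~~c: drop double negation, giving F c.
                        ○ open, literals {a=F, c=F, d=T}.
          branch 2.1.2 (add F ((b | ~c) -> ((~a -> ~b) | (d & ~((b | b) & ~~c)))), T a):
            F ((b | ~c) -> ((~a -> ~b) | (d & ~((b | b) & ~~c)))): α-rule — add T (b | ~c), F ((~a -> ~b) | (d & ~((b | b) & ~~c))).
            F ((~a -> ~b) | (d & ~((b | b) & ~~c))): α-rule — add F (~a -> ~b), F (d & ~((b | b) & ~~c)).
            F (~a -> ~b): α-rule — add T ~a, F ~b.
            × closes — contains both a and ~a.
      branch 2.2 (add T a):
        ○ open, literals {a=T}.
2 branches closed, 6 open.
Each open branch fixes some atoms; the unmentioned ones are free. Counting distinct full assignments: branch {d=F} (c, a, b) contributes 8 new; branch {a=F, b=F, c=T} (d) contributes 1 new; branch {a=F, b=F} (d, c) contributes 1 new; branch {a=F, b=F, d=T} (c) contributes 0 new; branch {a=F, c=F, d=T} (b) contributes 1 new; branch {a=T} (d, c, b) contributes 4 new. Total: 15.

15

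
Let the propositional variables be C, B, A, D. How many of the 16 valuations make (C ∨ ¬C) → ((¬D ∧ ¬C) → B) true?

Initial set: {((C ∨ ¬C) → ((¬D ∧ ¬C) → B))}.
((C ∨ ¬C) → ((¬D ∧ ¬C) → B)): β-rule — branch into ¬(C ∨ ¬C)  //  ((¬D ∧ ¬C) → B).
  branch 1 (add ¬(C ∨ ¬C)):
    ¬(C ∨ ¬C): α-rule — add ¬C, ¬¬C.
    × closes — contains both C and ¬C.
  branch 2 (add ((¬D ∧ ¬C) → B)):
    ((¬D ∧ ¬C) → B): β-rule — branch into ¬(¬D ∧ ¬C)  //  B.
      branch 2.1 (add ¬(¬D ∧ ¬C)):
        ¬(¬D ∧ ¬C): β-rule — branch into ¬¬D  //  ¬¬C.
          branch 2.1.1 (add ¬¬D):
            ○ open, literals {D=true}.
          branch 2.1.2 (add ¬¬C):
            ○ open, literals {C=true}.
      branch 2.2 (add B):
        ○ open, literals {B=true}.
1 branch closed, 3 open.
Each open branch fixes some atoms; the unmentioned ones are free. Counting distinct full assignments: branch {D=true} (C, B, A) contributes 8 new; branch {C=true} (B, A, D) contributes 4 new; branch {B=true} (C, A, D) contributes 2 new. Total: 14.

14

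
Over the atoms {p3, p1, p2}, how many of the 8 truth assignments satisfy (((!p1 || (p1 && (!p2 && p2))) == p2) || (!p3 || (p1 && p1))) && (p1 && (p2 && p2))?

Initial set: {((((!p1 || (p1 && (!p2 && p2))) == p2) || (!p3 || (p1 && p1))) && (p1 && (p2 && p2)))}.
((((!p1 || (p1 && (!p2 && p2))) == p2) || (!p3 || (p1 && p1))) && (p1 && (p2 && p2))): α-rule — add (((!p1 || (p1 && (!p2 && p2))) == p2) || (!p3 || (p1 && p1))), (p1 && (p2 && p2)).
(p1 && (p2 && p2)): α-rule — add p1, (p2 && p2).
(p2 && p2): α-rule — add p2, p2.
(((!p1 || (p1 && (!p2 && p2))) == p2) || (!p3 || (p1 && p1))): β-rule — branch into ((!p1 || (p1 && (!p2 && p2))) == p2)  //  (!p3 || (p1 && p1)).
  branch 1 (add ((!p1 || (p1 && (!p2 && p2))) == p2)):
    ((!p1 || (p1 && (!p2 && p2))) == p2): β-rule — branch into (!p1 || (p1 && (!p2 && p2))), p2  //  !(!p1 || (p1 && (!p2 && p2))), !p2.
      branch 1.1 (add (!p1 || (p1 && (!p2 && p2))), p2):
        (!p1 || (p1 && (!p2 && p2))): β-rule — branch into !p1  //  (p1 && (!p2 && p2)).
          branch 1.1.1 (add !p1):
            × closes — contains both p1 and !p1.
          branch 1.1.2 (add (p1 && (!p2 && p2))):
            (p1 && (!p2 && p2)): α-rule — add p1, (!p2 && p2).
            (!p2 && p2): α-rule — add !p2, p2.
            × closes — contains both p2 and !p2.
      branch 1.2 (add !(!p1 || (p1 && (!p2 && p2))), !p2):
        × closes — contains both p2 and !p2.
  branch 2 (add (!p3 || (p1 && p1))):
    (!p3 || (p1 && p1)): β-rule — branch into !p3  //  (p1 && p1).
      branch 2.1 (add !p3):
        ○ open, literals {p1=1, p2=1, p3=0}.
      branch 2.2 (add (p1 && p1)):
        (p1 && p1): α-rule — add p1, p1.
        ○ open, literals {p1=1, p2=1}.
3 branches closed, 2 open.
Each open branch fixes some atoms; the unmentioned ones are free. Counting distinct full assignments: branch {p1=1, p2=1, p3=0} (none free) contributes 1 new; branch {p1=1, p2=1} (p3) contributes 1 new. Total: 2.

2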